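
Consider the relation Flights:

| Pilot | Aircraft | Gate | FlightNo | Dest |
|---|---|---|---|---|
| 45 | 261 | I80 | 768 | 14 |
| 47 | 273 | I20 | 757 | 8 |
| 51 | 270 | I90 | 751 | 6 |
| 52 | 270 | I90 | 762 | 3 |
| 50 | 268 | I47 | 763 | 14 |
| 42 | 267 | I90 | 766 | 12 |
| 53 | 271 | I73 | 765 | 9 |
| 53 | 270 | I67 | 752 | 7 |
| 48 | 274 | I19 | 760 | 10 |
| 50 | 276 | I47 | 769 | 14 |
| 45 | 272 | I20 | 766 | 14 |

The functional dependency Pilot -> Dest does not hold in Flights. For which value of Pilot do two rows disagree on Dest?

53

Pilot=45: 2 rows → Dest = 14, 14 ✓
Pilot=47: 1 row → Dest = 8 ✓
Pilot=51: 1 row → Dest = 6 ✓
Pilot=52: 1 row → Dest = 3 ✓
Pilot=50: 2 rows → Dest = 14, 14 ✓
Pilot=42: 1 row → Dest = 12 ✓
Pilot=53: 2 rows → Dest takes values {9, 7} — violation
Pilot=48: 1 row → Dest = 10 ✓
The only Pilot value with inconsistent Dest is Pilot=53.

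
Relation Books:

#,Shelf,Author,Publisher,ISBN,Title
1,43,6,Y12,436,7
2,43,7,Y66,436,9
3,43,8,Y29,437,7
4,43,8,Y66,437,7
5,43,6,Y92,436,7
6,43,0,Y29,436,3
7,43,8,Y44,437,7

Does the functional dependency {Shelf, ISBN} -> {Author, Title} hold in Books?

No

(Shelf=43, ISBN=436): rows 1, 2, 5, 6 → {Author,Title} takes values {(6, 7), (7, 9), (0, 3)} — violation
(Shelf=43, ISBN=437): rows 3, 4, 7 → {Author,Title} = (8, 7), (8, 7), (8, 7) ✓
Two rows agree on {Shelf, ISBN} but differ on {Author, Title}, so {Shelf, ISBN} -> {Author, Title} does not hold.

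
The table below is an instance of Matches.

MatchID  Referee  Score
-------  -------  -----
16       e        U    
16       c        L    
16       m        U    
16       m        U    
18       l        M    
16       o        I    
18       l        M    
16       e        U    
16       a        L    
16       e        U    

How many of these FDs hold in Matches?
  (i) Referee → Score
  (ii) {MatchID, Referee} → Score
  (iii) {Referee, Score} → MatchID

(i) Referee → Score: every LHS value maps to a single RHS value — holds.
(ii) {MatchID, Referee} → Score: every LHS value maps to a single RHS value — holds.
(iii) {Referee, Score} → MatchID: every LHS value maps to a single RHS value — holds.
3 of the 3 dependencies hold.

3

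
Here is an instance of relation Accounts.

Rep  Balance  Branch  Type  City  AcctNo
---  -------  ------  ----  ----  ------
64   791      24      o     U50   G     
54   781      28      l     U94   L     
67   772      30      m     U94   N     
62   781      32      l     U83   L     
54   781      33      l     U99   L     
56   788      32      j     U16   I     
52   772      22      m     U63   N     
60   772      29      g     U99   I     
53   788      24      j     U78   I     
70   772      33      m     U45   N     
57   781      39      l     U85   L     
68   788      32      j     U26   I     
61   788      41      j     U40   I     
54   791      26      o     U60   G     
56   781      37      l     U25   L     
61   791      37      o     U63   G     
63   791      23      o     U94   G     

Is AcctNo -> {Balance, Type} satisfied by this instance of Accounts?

AcctNo=G: 4 rows → {Balance,Type} = (791, o), (791, o), (791, o), (791, o) ✓
AcctNo=L: 5 rows → {Balance,Type} = (781, l), (781, l), (781, l), (781, l), (781, l) ✓
AcctNo=N: 3 rows → {Balance,Type} = (772, m), (772, m), (772, m) ✓
AcctNo=I: 5 rows → {Balance,Type} takes values {(788, j), (772, g)} — violation
Two rows agree on AcctNo but differ on {Balance, Type}, so AcctNo -> {Balance, Type} does not hold.

No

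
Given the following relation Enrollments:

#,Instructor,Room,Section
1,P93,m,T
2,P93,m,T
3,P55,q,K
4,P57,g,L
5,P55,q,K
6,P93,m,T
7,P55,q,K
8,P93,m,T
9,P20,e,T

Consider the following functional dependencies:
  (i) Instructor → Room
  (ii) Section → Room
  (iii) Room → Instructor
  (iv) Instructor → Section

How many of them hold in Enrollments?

(i) Instructor → Room: every LHS value maps to a single RHS value — holds.
(ii) Section → Room: Section=T: rows 1, 2, 6, 8, 9 → Room takes values {m, e} — violation — fails.
(iii) Room → Instructor: every LHS value maps to a single RHS value — holds.
(iv) Instructor → Section: every LHS value maps to a single RHS value — holds.
3 of the 4 dependencies hold.

3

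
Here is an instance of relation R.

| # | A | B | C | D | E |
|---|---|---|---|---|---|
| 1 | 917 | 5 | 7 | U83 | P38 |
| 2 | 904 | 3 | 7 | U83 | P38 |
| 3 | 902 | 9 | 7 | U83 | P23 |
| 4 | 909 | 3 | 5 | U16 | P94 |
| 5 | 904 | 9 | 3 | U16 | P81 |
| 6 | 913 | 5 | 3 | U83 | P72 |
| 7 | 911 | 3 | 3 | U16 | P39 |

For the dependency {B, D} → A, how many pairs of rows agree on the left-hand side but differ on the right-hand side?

(B=5, D=U83): violating pairs (1,6) — 1 pair.
(B=3, D=U16): violating pairs (4,7) — 1 pair.

2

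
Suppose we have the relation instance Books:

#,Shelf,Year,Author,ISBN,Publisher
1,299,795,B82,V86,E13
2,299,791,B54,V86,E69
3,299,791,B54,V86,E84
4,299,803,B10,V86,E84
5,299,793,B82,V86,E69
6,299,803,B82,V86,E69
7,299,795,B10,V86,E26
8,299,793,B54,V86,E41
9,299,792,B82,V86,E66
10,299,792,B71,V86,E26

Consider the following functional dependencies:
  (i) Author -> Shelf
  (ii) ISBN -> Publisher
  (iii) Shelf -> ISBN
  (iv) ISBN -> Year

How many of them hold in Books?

2

(i) Author -> Shelf: every LHS value maps to a single RHS value — holds.
(ii) ISBN -> Publisher: ISBN=V86: rows 1, 2, 3, 4, 5, 6, 7, 8, 9, 10 → Publisher takes values {E13, E69, E84, E26, E41, E66} — violation — fails.
(iii) Shelf -> ISBN: every LHS value maps to a single RHS value — holds.
(iv) ISBN -> Year: ISBN=V86: rows 1, 2, 3, 4, 5, 6, 7, 8, 9, 10 → Year takes values {795, 791, 803, 793, 792} — violation — fails.
2 of the 4 dependencies hold.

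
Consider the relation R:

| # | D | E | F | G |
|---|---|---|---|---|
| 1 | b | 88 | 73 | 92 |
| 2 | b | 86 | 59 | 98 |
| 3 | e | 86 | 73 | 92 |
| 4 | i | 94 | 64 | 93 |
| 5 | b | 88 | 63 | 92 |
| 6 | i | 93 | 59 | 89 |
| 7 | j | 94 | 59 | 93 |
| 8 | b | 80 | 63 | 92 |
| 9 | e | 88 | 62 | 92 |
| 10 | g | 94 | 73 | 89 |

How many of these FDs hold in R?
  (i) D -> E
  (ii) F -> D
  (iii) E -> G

(i) D -> E: D=b: rows 1, 2, 5, 8 → E takes values {88, 86, 80} — violation; D=e: rows 3, 9 → E takes values {86, 88} — violation; D=i: rows 4, 6 → E takes values {94, 93} — violation — fails.
(ii) F -> D: F=73: rows 1, 3, 10 → D takes values {b, e, g} — violation; F=59: rows 2, 6, 7 → D takes values {b, i, j} — violation — fails.
(iii) E -> G: E=86: rows 2, 3 → G takes values {98, 92} — violation; E=94: rows 4, 7, 10 → G takes values {93, 89} — violation — fails.
None of the 3 dependencies hold.

0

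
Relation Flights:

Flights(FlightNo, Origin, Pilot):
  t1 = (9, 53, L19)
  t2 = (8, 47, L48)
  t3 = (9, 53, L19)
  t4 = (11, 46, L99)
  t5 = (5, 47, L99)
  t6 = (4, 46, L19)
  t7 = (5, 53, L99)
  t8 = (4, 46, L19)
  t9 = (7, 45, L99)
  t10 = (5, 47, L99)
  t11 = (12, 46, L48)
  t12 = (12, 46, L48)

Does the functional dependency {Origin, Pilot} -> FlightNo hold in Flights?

Yes

(Origin=53, Pilot=L19): rows 1, 3 → FlightNo = 9, 9 ✓
(Origin=47, Pilot=L48): row 2 → FlightNo = 8 ✓
(Origin=46, Pilot=L99): row 4 → FlightNo = 11 ✓
(Origin=47, Pilot=L99): rows 5, 10 → FlightNo = 5, 5 ✓
(Origin=46, Pilot=L19): rows 6, 8 → FlightNo = 4, 4 ✓
(Origin=53, Pilot=L99): row 7 → FlightNo = 5 ✓
(Origin=45, Pilot=L99): row 9 → FlightNo = 7 ✓
(Origin=46, Pilot=L48): rows 11, 12 → FlightNo = 12, 12 ✓
Every {Origin, Pilot} value is associated with a single FlightNo value, so {Origin, Pilot} -> FlightNo holds.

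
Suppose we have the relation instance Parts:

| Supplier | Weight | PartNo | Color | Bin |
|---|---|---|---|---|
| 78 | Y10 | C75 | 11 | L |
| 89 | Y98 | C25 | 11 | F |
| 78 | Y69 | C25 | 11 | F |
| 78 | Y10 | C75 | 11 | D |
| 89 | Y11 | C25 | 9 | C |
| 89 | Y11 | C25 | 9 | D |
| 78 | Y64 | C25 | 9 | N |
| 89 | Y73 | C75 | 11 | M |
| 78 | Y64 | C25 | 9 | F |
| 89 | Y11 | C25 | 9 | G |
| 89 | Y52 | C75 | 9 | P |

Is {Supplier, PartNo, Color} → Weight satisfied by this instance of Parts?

(Supplier=78, PartNo=C75, Color=11): 2 rows → Weight = Y10, Y10 ✓
(Supplier=89, PartNo=C25, Color=11): 1 row → Weight = Y98 ✓
(Supplier=78, PartNo=C25, Color=11): 1 row → Weight = Y69 ✓
(Supplier=89, PartNo=C25, Color=9): 3 rows → Weight = Y11, Y11, Y11 ✓
(Supplier=78, PartNo=C25, Color=9): 2 rows → Weight = Y64, Y64 ✓
(Supplier=89, PartNo=C75, Color=11): 1 row → Weight = Y73 ✓
(Supplier=89, PartNo=C75, Color=9): 1 row → Weight = Y52 ✓
Every {Supplier, PartNo, Color} value is associated with a single Weight value, so {Supplier, PartNo, Color} → Weight holds.

Yes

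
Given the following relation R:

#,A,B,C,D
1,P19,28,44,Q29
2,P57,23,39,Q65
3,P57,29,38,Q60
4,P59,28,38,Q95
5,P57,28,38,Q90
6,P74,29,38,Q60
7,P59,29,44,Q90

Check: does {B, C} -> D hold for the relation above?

(B=28, C=44): row 1 → D = Q29 ✓
(B=23, C=39): row 2 → D = Q65 ✓
(B=29, C=38): rows 3, 6 → D = Q60, Q60 ✓
(B=28, C=38): rows 4, 5 → D takes values {Q95, Q90} — violation
(B=29, C=44): row 7 → D = Q90 ✓
Two rows agree on {B, C} but differ on D, so {B, C} -> D does not hold.

No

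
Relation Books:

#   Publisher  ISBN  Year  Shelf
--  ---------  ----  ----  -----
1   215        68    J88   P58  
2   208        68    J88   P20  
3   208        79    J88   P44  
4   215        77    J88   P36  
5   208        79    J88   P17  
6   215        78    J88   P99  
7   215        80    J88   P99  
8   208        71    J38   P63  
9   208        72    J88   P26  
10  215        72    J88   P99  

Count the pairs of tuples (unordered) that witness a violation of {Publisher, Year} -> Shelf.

13

(Publisher=215, Year=J88): violating pairs (1,4), (1,6), (1,7), (1,10), (4,6), (4,7), (4,10) — 7 pairs.
(Publisher=208, Year=J88): violating pairs (2,3), (2,5), (2,9), (3,5), (3,9), (5,9) — 6 pairs.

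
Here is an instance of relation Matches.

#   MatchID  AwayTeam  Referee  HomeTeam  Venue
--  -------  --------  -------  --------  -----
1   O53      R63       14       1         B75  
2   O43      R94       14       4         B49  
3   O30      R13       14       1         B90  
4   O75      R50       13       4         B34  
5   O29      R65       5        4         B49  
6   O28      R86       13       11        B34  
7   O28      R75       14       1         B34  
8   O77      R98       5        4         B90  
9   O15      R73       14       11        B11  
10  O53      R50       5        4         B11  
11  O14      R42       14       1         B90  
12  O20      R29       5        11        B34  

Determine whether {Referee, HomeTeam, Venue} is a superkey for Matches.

Rows 3 and 11 have the same {Referee, HomeTeam, Venue} value (Referee=14, HomeTeam=1, Venue=B90) but are distinct tuples, so {Referee, HomeTeam, Venue} does not determine every attribute — not a superkey.

No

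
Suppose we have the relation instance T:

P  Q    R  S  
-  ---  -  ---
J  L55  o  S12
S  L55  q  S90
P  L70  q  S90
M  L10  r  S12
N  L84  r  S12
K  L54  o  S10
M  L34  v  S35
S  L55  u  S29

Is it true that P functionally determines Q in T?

P=J: 1 row → Q = L55 ✓
P=S: 2 rows → Q = L55, L55 ✓
P=P: 1 row → Q = L70 ✓
P=M: 2 rows → Q takes values {L10, L34} — violation
P=N: 1 row → Q = L84 ✓
P=K: 1 row → Q = L54 ✓
Two rows agree on P but differ on Q, so P -> Q does not hold.

No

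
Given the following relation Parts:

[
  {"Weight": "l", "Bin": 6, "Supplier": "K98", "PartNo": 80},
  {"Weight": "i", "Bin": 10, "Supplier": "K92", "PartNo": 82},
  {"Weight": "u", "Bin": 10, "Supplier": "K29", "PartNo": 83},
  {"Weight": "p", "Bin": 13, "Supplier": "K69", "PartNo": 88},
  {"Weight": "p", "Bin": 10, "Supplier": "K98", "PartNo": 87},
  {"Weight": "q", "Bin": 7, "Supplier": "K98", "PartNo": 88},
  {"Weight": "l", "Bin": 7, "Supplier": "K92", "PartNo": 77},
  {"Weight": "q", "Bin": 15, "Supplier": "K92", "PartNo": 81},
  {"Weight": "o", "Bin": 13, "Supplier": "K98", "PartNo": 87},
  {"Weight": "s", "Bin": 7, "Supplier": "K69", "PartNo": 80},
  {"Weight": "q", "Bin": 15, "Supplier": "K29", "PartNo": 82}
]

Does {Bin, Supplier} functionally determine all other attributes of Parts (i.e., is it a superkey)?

All 11 rows have distinct {Bin, Supplier} values, so {Bin, Supplier} → (all attributes) holds and {Bin, Supplier} is a superkey.

Yes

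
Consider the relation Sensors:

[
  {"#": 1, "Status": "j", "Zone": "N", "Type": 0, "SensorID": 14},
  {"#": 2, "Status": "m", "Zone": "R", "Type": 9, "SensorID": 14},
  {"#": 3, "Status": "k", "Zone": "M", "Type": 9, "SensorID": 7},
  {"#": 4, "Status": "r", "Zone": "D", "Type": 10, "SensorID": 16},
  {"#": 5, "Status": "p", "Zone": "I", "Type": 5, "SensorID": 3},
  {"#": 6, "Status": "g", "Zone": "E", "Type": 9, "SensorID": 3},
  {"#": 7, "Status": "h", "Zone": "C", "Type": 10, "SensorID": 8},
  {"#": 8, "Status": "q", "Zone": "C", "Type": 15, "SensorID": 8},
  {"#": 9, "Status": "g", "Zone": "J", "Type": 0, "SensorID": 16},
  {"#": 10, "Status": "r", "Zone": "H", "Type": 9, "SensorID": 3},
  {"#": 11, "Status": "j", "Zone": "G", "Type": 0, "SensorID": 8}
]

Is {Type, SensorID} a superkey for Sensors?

No

Rows 6 and 10 have the same {Type, SensorID} value (Type=9, SensorID=3) but are distinct tuples, so {Type, SensorID} does not determine every attribute — not a superkey.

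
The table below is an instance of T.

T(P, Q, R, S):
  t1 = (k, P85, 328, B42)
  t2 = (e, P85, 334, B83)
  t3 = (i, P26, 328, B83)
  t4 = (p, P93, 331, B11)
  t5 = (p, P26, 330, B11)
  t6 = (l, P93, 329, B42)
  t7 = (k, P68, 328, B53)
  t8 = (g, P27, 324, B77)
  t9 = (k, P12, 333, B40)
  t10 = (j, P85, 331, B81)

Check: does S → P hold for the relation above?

S=B42: rows 1, 6 → P takes values {k, l} — violation
S=B83: rows 2, 3 → P takes values {e, i} — violation
S=B11: rows 4, 5 → P = p, p ✓
S=B53: row 7 → P = k ✓
S=B77: row 8 → P = g ✓
S=B40: row 9 → P = k ✓
S=B81: row 10 → P = j ✓
Two rows agree on S but differ on P, so S → P does not hold.

No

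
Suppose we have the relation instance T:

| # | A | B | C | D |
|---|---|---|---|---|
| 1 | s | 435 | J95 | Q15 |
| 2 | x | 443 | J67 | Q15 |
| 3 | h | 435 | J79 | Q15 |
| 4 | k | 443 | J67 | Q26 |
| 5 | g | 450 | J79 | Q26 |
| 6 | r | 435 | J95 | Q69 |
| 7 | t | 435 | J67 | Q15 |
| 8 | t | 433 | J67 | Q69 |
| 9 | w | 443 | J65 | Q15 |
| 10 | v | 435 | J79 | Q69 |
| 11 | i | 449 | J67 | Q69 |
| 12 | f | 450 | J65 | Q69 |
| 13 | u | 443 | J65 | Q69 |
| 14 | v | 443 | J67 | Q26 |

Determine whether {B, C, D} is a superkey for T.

Rows 4 and 14 have the same {B, C, D} value (B=443, C=J67, D=Q26) but are distinct tuples, so {B, C, D} does not determine every attribute — not a superkey.

No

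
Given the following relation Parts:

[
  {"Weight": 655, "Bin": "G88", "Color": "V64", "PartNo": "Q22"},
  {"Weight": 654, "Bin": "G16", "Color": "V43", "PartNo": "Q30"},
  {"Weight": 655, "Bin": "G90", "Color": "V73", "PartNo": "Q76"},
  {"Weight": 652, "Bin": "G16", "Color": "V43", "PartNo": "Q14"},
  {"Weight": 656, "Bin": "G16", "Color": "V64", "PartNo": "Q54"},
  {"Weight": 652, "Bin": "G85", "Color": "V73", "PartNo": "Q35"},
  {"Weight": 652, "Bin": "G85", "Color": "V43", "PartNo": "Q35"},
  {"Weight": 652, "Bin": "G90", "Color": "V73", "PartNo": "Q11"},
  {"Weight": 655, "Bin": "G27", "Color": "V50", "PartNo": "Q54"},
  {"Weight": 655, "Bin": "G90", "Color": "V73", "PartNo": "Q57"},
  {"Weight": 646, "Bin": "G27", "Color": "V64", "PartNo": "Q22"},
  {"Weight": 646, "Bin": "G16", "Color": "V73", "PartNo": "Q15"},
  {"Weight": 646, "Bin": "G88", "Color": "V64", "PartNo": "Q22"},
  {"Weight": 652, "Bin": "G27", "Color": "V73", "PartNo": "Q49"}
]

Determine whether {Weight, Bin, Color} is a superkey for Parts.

No

Two distinct rows share (Weight=655, Bin=G90, Color=V73), so {Weight, Bin, Color} does not determine every attribute — not a superkey.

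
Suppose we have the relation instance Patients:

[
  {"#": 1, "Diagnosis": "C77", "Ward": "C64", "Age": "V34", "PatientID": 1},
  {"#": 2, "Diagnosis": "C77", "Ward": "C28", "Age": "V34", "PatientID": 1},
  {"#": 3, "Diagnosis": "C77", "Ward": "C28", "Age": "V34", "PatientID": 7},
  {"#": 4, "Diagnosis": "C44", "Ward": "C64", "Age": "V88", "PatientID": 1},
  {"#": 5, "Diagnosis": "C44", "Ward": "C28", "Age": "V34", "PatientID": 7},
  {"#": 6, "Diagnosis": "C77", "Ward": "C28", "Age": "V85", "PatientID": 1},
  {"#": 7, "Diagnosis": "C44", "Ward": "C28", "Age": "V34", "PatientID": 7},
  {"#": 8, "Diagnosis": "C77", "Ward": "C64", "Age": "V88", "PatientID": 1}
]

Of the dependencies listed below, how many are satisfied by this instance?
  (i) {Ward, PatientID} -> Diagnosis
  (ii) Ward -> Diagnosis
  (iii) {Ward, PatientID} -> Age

(i) {Ward, PatientID} -> Diagnosis: (Ward=C64, PatientID=1): rows 1, 4, 8 → Diagnosis takes values {C77, C44} — violation; (Ward=C28, PatientID=7): rows 3, 5, 7 → Diagnosis takes values {C77, C44} — violation — fails.
(ii) Ward -> Diagnosis: Ward=C64: rows 1, 4, 8 → Diagnosis takes values {C77, C44} — violation; Ward=C28: rows 2, 3, 5, 6, 7 → Diagnosis takes values {C77, C44} — violation — fails.
(iii) {Ward, PatientID} -> Age: (Ward=C64, PatientID=1): rows 1, 4, 8 → Age takes values {V34, V88} — violation; (Ward=C28, PatientID=1): rows 2, 6 → Age takes values {V34, V85} — violation — fails.
None of the 3 dependencies hold.

0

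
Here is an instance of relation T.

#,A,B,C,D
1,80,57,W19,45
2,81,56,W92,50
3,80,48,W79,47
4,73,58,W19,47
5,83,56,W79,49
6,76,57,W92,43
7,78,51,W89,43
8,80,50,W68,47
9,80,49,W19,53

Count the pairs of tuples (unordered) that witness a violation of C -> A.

4

C=W19: violating pairs (1,4), (4,9) — 2 pairs.
C=W92: violating pairs (2,6) — 1 pair.
C=W79: violating pairs (3,5) — 1 pair.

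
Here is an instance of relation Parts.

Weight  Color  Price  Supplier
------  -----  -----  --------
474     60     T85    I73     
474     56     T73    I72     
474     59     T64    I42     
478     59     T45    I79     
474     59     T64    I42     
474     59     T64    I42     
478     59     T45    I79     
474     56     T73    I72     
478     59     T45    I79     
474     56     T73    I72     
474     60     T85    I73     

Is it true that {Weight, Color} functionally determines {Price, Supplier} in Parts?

Yes

(Weight=474, Color=60): 2 rows → {Price,Supplier} = (T85, I73), (T85, I73) ✓
(Weight=474, Color=56): 3 rows → {Price,Supplier} = (T73, I72), (T73, I72), (T73, I72) ✓
(Weight=474, Color=59): 3 rows → {Price,Supplier} = (T64, I42), (T64, I42), (T64, I42) ✓
(Weight=478, Color=59): 3 rows → {Price,Supplier} = (T45, I79), (T45, I79), (T45, I79) ✓
Every {Weight, Color} value is associated with a single {Price, Supplier} value, so {Weight, Color} -> {Price, Supplier} holds.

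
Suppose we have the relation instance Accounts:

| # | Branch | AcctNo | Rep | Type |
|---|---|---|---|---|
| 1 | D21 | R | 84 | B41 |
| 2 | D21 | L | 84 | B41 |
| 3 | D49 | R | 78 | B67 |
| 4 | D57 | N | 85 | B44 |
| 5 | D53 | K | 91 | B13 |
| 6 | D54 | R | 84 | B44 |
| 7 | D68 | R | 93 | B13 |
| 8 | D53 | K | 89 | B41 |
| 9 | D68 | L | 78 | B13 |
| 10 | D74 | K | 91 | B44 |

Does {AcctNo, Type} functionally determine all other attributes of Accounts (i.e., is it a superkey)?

All 10 rows have distinct {AcctNo, Type} values, so {AcctNo, Type} → (all attributes) holds and {AcctNo, Type} is a superkey.

Yes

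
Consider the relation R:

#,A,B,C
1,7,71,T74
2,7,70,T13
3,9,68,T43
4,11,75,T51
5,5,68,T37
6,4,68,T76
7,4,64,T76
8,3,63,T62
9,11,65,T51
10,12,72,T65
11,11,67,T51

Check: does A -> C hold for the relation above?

No

A=7: rows 1, 2 → C takes values {T74, T13} — violation
A=9: row 3 → C = T43 ✓
A=11: rows 4, 9, 11 → C = T51, T51, T51 ✓
A=5: row 5 → C = T37 ✓
A=4: rows 6, 7 → C = T76, T76 ✓
A=3: row 8 → C = T62 ✓
A=12: row 10 → C = T65 ✓
Two rows agree on A but differ on C, so A -> C does not hold.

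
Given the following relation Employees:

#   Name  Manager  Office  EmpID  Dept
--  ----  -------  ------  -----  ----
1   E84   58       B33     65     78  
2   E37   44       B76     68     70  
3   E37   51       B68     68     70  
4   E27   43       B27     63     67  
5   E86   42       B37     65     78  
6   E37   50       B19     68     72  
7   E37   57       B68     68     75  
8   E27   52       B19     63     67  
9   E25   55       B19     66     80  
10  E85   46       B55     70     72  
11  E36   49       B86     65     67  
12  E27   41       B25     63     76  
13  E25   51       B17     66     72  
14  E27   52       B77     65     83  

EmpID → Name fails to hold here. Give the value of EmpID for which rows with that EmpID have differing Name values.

65

EmpID=65: rows 1, 5, 11, 14 → Name takes values {E84, E86, E36, E27} — violation
EmpID=68: rows 2, 3, 6, 7 → Name = E37, E37, E37, E37 ✓
EmpID=63: rows 4, 8, 12 → Name = E27, E27, E27 ✓
EmpID=66: rows 9, 13 → Name = E25, E25 ✓
EmpID=70: row 10 → Name = E85 ✓
The only EmpID value with inconsistent Name is EmpID=65.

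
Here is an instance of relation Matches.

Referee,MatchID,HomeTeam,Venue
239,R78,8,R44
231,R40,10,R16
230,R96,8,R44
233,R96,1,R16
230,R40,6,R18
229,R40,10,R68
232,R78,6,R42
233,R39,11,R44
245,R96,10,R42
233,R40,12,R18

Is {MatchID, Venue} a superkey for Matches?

No

Two distinct rows share (MatchID=R40, Venue=R18), so {MatchID, Venue} does not determine every attribute — not a superkey.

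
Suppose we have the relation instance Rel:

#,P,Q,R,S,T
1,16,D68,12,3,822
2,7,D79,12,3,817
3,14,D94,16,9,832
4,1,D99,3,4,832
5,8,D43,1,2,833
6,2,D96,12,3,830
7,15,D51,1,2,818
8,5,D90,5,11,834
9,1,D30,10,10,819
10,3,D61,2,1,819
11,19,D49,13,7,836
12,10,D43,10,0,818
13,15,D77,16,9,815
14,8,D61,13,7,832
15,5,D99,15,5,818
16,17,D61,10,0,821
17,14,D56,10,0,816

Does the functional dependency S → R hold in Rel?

Yes

S=3: rows 1, 2, 6 → R = 12, 12, 12 ✓
S=9: rows 3, 13 → R = 16, 16 ✓
S=4: row 4 → R = 3 ✓
S=2: rows 5, 7 → R = 1, 1 ✓
S=11: row 8 → R = 5 ✓
S=10: row 9 → R = 10 ✓
S=1: row 10 → R = 2 ✓
S=7: rows 11, 14 → R = 13, 13 ✓
S=0: rows 12, 16, 17 → R = 10, 10, 10 ✓
S=5: row 15 → R = 15 ✓
Every S value is associated with a single R value, so S → R holds.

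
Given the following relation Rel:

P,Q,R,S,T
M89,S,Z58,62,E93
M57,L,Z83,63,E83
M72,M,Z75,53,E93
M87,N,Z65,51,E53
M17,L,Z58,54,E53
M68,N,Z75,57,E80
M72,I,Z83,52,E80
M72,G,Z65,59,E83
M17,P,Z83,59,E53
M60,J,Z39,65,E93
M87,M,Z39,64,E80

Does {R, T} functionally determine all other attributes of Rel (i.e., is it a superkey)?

Yes

All 11 rows have distinct {R, T} values, so {R, T} → (all attributes) holds and {R, T} is a superkey.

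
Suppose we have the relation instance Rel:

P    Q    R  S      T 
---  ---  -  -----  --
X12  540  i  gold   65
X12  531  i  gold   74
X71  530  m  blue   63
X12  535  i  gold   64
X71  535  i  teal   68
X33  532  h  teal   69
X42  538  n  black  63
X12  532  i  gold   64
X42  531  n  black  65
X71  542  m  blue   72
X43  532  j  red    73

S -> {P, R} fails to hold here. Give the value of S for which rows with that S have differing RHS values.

S=gold: 4 rows → {P,R} = (X12, i), (X12, i), (X12, i), (X12, i) ✓
S=blue: 2 rows → {P,R} = (X71, m), (X71, m) ✓
S=teal: 2 rows → {P,R} takes values {(X71, i), (X33, h)} — violation
S=black: 2 rows → {P,R} = (X42, n), (X42, n) ✓
S=red: 1 row → {P,R} = (X43, j) ✓
The only S value with inconsistent RHS is S=teal.

teal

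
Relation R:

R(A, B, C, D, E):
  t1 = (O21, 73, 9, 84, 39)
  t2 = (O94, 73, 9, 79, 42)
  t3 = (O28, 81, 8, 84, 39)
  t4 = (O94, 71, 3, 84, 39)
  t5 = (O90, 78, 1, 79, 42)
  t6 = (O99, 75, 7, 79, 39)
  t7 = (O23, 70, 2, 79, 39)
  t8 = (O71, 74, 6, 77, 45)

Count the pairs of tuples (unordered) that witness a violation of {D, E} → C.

5

(D=84, E=39): violating pairs (1,3), (1,4), (3,4) — 3 pairs.
(D=79, E=42): violating pairs (2,5) — 1 pair.
(D=79, E=39): violating pairs (6,7) — 1 pair.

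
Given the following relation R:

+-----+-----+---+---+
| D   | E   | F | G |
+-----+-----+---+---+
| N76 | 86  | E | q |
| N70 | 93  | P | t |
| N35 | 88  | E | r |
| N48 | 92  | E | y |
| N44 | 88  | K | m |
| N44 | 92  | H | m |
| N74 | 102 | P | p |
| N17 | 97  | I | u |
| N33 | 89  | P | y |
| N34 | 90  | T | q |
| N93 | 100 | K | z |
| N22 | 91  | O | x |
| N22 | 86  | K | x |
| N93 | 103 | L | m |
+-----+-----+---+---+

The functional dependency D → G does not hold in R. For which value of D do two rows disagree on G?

D=N76: 1 row → G = q ✓
D=N70: 1 row → G = t ✓
D=N35: 1 row → G = r ✓
D=N48: 1 row → G = y ✓
D=N44: 2 rows → G = m, m ✓
D=N74: 1 row → G = p ✓
D=N17: 1 row → G = u ✓
D=N33: 1 row → G = y ✓
D=N34: 1 row → G = q ✓
D=N93: 2 rows → G takes values {z, m} — violation
D=N22: 2 rows → G = x, x ✓
The only D value with inconsistent G is D=N93.

N93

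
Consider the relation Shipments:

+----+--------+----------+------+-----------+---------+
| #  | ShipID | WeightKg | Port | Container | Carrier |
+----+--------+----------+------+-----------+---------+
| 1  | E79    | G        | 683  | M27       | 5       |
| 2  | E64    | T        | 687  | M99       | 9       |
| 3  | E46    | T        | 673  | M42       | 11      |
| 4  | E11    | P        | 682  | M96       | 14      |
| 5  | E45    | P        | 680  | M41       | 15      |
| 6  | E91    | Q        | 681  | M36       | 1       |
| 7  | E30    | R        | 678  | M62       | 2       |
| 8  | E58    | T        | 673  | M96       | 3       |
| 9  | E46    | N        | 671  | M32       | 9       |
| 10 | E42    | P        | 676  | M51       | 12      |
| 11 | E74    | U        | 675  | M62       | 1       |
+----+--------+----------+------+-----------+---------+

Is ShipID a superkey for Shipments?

No

Rows 3 and 9 have the same ShipID value ShipID=E46 but are distinct tuples, so ShipID does not determine every attribute — not a superkey.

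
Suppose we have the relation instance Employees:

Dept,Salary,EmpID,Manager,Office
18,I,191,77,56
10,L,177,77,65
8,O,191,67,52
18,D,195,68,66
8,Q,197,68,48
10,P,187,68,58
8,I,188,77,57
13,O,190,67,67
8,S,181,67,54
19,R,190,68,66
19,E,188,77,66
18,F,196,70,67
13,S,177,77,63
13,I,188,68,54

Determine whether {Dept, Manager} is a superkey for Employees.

No

Two distinct rows share (Dept=8, Manager=67), so {Dept, Manager} does not determine every attribute — not a superkey.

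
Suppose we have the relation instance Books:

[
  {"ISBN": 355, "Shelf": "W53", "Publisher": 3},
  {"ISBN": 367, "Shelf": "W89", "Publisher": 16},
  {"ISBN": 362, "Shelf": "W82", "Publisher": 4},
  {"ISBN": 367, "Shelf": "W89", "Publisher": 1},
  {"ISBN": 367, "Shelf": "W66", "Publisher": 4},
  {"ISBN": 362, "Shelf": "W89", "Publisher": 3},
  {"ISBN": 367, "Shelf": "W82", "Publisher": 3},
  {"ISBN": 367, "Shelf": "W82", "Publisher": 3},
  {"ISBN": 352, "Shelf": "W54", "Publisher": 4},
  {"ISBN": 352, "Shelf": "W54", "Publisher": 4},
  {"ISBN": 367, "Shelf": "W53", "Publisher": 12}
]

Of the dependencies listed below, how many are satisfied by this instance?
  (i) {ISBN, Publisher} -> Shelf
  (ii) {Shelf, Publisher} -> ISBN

(i) {ISBN, Publisher} -> Shelf: every LHS value maps to a single RHS value — holds.
(ii) {Shelf, Publisher} -> ISBN: every LHS value maps to a single RHS value — holds.
2 of the 2 dependencies hold.

2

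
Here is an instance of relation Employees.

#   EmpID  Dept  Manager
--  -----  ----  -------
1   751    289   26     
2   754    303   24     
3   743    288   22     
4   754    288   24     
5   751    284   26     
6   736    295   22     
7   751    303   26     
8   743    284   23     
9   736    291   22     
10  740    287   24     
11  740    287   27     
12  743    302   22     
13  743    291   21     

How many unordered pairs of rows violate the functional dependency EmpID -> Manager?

EmpID=751: all 3 rows agree on Manager — 0 pairs.
EmpID=754: all 2 rows agree on Manager — 0 pairs.
EmpID=743: violating pairs (3,8), (3,13), (8,12), (8,13), (12,13) — 5 pairs.
EmpID=736: all 2 rows agree on Manager — 0 pairs.
EmpID=740: violating pairs (10,11) — 1 pair.

6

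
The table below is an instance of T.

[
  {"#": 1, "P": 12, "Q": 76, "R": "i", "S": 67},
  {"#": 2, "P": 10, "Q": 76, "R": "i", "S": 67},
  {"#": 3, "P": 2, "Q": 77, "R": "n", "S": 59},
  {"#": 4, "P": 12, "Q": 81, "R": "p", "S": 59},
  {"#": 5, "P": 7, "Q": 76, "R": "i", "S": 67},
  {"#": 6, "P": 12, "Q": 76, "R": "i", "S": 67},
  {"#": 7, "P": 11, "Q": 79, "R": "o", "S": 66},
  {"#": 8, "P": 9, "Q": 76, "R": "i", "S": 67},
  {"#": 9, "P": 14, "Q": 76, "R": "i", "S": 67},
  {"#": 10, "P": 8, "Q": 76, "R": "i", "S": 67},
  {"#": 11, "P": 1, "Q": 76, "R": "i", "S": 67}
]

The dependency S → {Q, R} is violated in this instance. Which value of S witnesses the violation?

59

S=67: rows 1, 2, 5, 6, 8, 9, 10, 11 → {Q,R} = (76, i), (76, i), (76, i), (76, i), (76, i), (76, i), (76, i), (76, i) ✓
S=59: rows 3, 4 → {Q,R} takes values {(77, n), (81, p)} — violation
S=66: row 7 → {Q,R} = (79, o) ✓
The only S value with inconsistent RHS is S=59.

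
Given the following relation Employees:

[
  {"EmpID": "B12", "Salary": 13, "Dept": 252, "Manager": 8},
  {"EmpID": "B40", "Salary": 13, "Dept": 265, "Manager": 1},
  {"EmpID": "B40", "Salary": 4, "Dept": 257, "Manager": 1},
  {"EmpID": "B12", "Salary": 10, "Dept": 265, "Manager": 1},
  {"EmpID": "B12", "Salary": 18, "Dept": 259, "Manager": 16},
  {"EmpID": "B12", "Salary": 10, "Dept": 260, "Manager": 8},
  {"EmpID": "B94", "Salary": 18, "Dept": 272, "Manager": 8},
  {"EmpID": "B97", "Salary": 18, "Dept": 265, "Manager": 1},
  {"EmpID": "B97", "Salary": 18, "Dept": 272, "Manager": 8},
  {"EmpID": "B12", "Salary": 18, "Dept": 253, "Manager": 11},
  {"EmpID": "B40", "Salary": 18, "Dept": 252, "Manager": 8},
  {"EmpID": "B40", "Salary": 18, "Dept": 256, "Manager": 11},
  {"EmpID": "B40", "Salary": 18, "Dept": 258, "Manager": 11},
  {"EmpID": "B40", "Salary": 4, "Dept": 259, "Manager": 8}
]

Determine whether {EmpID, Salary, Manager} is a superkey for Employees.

No

Two distinct rows share (EmpID=B40, Salary=18, Manager=11), so {EmpID, Salary, Manager} does not determine every attribute — not a superkey.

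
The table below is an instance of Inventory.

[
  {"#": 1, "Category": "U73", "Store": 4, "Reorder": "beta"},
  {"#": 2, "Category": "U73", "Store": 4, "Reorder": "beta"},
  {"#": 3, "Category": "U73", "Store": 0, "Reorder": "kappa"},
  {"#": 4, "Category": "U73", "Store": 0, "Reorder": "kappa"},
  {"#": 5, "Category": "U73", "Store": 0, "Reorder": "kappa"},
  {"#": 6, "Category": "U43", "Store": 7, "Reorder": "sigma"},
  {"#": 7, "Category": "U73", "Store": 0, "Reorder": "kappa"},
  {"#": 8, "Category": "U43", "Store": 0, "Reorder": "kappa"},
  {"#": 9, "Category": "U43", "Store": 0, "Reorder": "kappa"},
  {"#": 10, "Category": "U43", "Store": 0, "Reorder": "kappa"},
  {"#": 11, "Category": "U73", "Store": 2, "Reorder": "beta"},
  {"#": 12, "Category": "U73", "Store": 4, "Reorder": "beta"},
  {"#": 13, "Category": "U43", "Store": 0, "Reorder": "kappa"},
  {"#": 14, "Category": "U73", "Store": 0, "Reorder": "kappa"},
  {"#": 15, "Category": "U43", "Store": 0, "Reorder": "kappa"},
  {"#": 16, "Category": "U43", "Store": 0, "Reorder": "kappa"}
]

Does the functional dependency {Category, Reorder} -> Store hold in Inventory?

No

(Category=U73, Reorder=beta): rows 1, 2, 11, 12 → Store takes values {4, 2} — violation
(Category=U73, Reorder=kappa): rows 3, 4, 5, 7, 14 → Store = 0, 0, 0, 0, 0 ✓
(Category=U43, Reorder=sigma): row 6 → Store = 7 ✓
(Category=U43, Reorder=kappa): rows 8, 9, 10, 13, 15, 16 → Store = 0, 0, 0, 0, 0, 0 ✓
Two rows agree on {Category, Reorder} but differ on Store, so {Category, Reorder} -> Store does not hold.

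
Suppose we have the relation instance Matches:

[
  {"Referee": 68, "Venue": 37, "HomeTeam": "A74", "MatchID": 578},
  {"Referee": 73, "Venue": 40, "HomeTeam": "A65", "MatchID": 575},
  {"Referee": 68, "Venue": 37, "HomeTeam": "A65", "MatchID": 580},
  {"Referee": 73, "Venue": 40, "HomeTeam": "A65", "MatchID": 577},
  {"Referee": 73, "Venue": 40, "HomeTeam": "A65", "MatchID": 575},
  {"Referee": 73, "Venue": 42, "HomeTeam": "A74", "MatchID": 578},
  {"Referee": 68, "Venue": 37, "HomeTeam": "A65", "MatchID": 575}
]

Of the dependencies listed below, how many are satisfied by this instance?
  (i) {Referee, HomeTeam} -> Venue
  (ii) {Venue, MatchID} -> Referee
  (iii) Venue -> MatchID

(i) {Referee, HomeTeam} -> Venue: every LHS value maps to a single RHS value — holds.
(ii) {Venue, MatchID} -> Referee: every LHS value maps to a single RHS value — holds.
(iii) Venue -> MatchID: Venue=37: 3 rows → MatchID takes values {578, 580, 575} — violation; Venue=40: 3 rows → MatchID takes values {575, 577} — violation — fails.
2 of the 3 dependencies hold.

2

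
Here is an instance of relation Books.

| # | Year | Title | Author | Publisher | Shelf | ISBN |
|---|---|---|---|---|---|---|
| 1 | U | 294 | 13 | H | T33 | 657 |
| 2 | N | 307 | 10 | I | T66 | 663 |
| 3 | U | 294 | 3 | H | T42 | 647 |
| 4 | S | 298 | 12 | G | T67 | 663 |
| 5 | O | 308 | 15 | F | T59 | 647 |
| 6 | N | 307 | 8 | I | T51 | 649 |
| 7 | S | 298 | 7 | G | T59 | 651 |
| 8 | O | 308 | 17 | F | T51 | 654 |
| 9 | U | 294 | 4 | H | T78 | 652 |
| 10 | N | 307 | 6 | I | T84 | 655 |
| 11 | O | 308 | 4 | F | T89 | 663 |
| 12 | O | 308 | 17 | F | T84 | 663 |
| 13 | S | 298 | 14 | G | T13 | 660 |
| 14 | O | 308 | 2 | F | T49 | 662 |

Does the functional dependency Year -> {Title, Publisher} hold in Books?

Yes

Year=U: rows 1, 3, 9 → {Title,Publisher} = (294, H), (294, H), (294, H) ✓
Year=N: rows 2, 6, 10 → {Title,Publisher} = (307, I), (307, I), (307, I) ✓
Year=S: rows 4, 7, 13 → {Title,Publisher} = (298, G), (298, G), (298, G) ✓
Year=O: rows 5, 8, 11, 12, 14 → {Title,Publisher} = (308, F), (308, F), (308, F), (308, F), (308, F) ✓
Every Year value is associated with a single {Title, Publisher} value, so Year -> {Title, Publisher} holds.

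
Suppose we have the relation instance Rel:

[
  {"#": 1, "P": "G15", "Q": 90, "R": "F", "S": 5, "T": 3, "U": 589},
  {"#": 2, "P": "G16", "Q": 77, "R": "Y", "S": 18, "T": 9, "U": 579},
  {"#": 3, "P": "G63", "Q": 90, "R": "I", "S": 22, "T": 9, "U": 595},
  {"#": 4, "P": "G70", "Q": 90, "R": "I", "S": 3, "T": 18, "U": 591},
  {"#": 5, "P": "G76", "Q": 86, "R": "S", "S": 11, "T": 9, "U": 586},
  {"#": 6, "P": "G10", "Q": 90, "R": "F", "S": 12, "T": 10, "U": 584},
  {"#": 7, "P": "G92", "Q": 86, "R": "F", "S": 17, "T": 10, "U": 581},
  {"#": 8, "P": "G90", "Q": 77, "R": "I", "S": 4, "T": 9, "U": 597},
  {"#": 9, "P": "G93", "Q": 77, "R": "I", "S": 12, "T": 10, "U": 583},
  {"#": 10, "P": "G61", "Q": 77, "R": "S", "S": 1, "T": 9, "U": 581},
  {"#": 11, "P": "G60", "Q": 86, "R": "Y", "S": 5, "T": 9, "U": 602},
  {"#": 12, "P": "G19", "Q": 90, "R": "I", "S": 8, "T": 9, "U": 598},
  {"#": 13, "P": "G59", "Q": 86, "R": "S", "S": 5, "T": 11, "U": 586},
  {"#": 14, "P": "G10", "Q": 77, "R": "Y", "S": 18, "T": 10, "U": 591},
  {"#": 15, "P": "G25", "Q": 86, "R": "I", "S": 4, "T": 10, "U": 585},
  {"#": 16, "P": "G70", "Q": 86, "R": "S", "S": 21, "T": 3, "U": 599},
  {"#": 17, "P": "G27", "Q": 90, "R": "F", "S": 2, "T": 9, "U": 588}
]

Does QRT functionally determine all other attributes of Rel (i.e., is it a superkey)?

Rows 3 and 12 have the same QRT value (Q=90, R=I, T=9) but are distinct tuples, so QRT does not determine every attribute — not a superkey.

No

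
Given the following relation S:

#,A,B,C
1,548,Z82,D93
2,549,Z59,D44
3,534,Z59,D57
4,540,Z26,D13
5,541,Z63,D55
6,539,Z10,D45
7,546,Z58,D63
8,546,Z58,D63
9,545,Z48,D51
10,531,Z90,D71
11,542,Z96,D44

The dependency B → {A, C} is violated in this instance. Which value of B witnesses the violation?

B=Z82: row 1 → {A,C} = (548, D93) ✓
B=Z59: rows 2, 3 → {A,C} takes values {(549, D44), (534, D57)} — violation
B=Z26: row 4 → {A,C} = (540, D13) ✓
B=Z63: row 5 → {A,C} = (541, D55) ✓
B=Z10: row 6 → {A,C} = (539, D45) ✓
B=Z58: rows 7, 8 → {A,C} = (546, D63), (546, D63) ✓
B=Z48: row 9 → {A,C} = (545, D51) ✓
B=Z90: row 10 → {A,C} = (531, D71) ✓
B=Z96: row 11 → {A,C} = (542, D44) ✓
The only B value with inconsistent RHS is B=Z59.

Z59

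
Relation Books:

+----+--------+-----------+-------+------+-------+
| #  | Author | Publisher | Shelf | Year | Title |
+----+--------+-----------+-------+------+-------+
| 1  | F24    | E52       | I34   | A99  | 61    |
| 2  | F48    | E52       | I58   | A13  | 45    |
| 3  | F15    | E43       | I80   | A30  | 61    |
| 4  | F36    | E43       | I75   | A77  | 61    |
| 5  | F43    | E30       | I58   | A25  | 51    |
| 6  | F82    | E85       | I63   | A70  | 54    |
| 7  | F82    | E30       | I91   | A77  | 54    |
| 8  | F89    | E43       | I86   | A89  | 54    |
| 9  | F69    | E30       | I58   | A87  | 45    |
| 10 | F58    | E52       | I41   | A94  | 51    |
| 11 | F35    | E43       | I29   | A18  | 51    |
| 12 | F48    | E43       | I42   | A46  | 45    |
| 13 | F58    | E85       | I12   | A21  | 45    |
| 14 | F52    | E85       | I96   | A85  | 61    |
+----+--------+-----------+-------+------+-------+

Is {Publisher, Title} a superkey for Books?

Rows 3 and 4 have the same {Publisher, Title} value (Publisher=E43, Title=61) but are distinct tuples, so {Publisher, Title} does not determine every attribute — not a superkey.

No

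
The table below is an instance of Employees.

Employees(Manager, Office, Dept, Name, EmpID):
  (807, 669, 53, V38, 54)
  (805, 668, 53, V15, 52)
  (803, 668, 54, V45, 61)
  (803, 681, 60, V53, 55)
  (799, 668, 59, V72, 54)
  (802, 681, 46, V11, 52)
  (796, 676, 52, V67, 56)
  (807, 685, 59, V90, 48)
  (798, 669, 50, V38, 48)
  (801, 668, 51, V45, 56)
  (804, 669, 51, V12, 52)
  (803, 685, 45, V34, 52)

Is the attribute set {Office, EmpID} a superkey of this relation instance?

All 12 rows have distinct {Office, EmpID} values, so {Office, EmpID} → (all attributes) holds and {Office, EmpID} is a superkey.

Yes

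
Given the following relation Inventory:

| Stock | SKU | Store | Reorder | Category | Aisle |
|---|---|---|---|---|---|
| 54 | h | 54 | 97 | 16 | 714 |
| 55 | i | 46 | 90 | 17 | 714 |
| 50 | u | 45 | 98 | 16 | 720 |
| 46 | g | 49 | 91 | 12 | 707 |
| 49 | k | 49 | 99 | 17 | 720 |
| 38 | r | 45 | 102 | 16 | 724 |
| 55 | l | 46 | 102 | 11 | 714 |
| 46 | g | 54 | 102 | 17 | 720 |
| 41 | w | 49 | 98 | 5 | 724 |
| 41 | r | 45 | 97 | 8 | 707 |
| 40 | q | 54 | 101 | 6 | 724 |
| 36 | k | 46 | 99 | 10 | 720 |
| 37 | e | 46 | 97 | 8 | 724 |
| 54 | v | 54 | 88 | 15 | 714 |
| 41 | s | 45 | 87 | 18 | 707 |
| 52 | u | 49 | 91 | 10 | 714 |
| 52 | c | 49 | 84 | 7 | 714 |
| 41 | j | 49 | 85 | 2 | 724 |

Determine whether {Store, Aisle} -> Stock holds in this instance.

(Store=54, Aisle=714): 2 rows → Stock = 54, 54 ✓
(Store=46, Aisle=714): 2 rows → Stock = 55, 55 ✓
(Store=45, Aisle=720): 1 row → Stock = 50 ✓
(Store=49, Aisle=707): 1 row → Stock = 46 ✓
(Store=49, Aisle=720): 1 row → Stock = 49 ✓
(Store=45, Aisle=724): 1 row → Stock = 38 ✓
(Store=54, Aisle=720): 1 row → Stock = 46 ✓
(Store=49, Aisle=724): 2 rows → Stock = 41, 41 ✓
(Store=45, Aisle=707): 2 rows → Stock = 41, 41 ✓
(Store=54, Aisle=724): 1 row → Stock = 40 ✓
(Store=46, Aisle=720): 1 row → Stock = 36 ✓
(Store=46, Aisle=724): 1 row → Stock = 37 ✓
(Store=49, Aisle=714): 2 rows → Stock = 52, 52 ✓
Every {Store, Aisle} value is associated with a single Stock value, so {Store, Aisle} -> Stock holds.

Yes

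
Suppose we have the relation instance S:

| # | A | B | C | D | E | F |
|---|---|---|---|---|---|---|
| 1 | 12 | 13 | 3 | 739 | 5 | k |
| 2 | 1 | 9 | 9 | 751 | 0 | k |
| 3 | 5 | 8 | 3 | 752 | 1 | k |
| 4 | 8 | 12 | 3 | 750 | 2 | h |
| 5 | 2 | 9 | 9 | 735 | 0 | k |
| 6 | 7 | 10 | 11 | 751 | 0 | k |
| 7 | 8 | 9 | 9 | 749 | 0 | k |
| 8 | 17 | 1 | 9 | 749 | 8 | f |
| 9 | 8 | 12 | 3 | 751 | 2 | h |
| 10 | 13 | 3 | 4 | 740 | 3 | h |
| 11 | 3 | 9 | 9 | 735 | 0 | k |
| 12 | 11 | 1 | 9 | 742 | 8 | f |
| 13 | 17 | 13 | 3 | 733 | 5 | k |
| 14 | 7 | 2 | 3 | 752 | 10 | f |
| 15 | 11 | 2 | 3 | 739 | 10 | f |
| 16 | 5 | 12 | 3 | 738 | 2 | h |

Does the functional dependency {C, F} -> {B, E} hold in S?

No

(C=3, F=k): rows 1, 3, 13 → {B,E} takes values {(13, 5), (8, 1)} — violation
(C=9, F=k): rows 2, 5, 7, 11 → {B,E} = (9, 0), (9, 0), (9, 0), (9, 0) ✓
(C=3, F=h): rows 4, 9, 16 → {B,E} = (12, 2), (12, 2), (12, 2) ✓
(C=11, F=k): row 6 → {B,E} = (10, 0) ✓
(C=9, F=f): rows 8, 12 → {B,E} = (1, 8), (1, 8) ✓
(C=4, F=h): row 10 → {B,E} = (3, 3) ✓
(C=3, F=f): rows 14, 15 → {B,E} = (2, 10), (2, 10) ✓
Two rows agree on {C, F} but differ on {B, E}, so {C, F} -> {B, E} does not hold.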